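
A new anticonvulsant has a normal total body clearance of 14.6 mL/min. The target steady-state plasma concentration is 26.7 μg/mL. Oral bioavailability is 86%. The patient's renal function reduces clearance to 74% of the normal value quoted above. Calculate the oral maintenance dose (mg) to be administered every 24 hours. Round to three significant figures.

483 mg

CL = 14.6 mL/min × 60/1000 = 0.8760 L/h
Patient clearance = 0.74 × 0.8760 = 0.6482 L/h
At steady state, dose per interval replaces the amount cleared in that interval: F·D/τ = CL·Css.
D = CL × Css × τ / F = 0.6482 × 26.7 × 24 / 0.86 = 483.0 mg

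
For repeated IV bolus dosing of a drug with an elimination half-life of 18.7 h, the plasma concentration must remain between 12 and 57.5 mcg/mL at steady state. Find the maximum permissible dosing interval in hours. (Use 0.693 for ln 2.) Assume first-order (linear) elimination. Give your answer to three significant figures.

k = 0.693 / t½ = 0.693 / 18.7 = 0.03706 h⁻¹
Between IV bolus doses, concentration decays as C = C₀·e^(−kτ), so C_peak/C_trough = e^(kτ).
τ_max = ln(C_peak/C_trough) / k = ln(57.5/12) / 0.03706 = 1.567 / 0.03706 = 42.28 h

42.3 h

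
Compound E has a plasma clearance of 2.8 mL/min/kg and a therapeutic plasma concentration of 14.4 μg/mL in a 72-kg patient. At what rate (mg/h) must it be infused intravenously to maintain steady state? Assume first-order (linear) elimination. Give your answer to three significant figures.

CL = 2.8 mL/min/kg × 72 kg = 201.6 mL/min = 201.6 × 60/1000 = 12.10 L/h
Rate = CL × Css = 12.10 × 14.4 = 174.2 mg/h

174 mg/h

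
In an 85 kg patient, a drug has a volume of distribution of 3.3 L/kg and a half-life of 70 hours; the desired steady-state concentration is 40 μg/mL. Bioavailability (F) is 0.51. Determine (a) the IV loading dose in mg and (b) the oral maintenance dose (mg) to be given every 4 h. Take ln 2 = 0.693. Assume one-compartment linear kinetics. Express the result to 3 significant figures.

(a) 11200 mg; (b) 871 mg

Vd = 3.3 L/kg × 85 kg = 280.5 L
LD = Vd × C = 280.5 × 40 = 11220 mg
CL = 0.693 × Vd / t½ = 0.693 × 280.5 / 70 = 2.777 L/h
D = CL × Css × τ / F = 2.777 × 40 × 4 / 0.51 = 871.2 mg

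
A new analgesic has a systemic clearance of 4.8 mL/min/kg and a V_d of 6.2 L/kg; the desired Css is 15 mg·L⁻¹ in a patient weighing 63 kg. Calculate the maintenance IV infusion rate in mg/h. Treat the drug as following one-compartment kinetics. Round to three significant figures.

272 mg/h

CL = 4.8 mL/min/kg × 63 kg = 302.4 mL/min = 302.4 × 60/1000 = 18.14 L/h
R₀ = 18.14 × 15 = 272.1 mg/h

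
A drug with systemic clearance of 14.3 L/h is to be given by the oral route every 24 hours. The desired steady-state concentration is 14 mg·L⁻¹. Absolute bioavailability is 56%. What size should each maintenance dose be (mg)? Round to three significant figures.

8580 mg

D = CL × Css × τ / F = 14.30 × 14 × 24 / 0.56 = 8580 mg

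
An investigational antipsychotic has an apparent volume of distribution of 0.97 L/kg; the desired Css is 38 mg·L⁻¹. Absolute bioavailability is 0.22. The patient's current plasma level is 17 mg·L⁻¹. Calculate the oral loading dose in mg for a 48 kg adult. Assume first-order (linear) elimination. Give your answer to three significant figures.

Vd(total) = 48 kg × 0.97 L/kg = 46.56 L
The loading dose fills Vd to the target concentration.
Concentration deficit ΔC = 38 − 17 = 21.00 mg/L
LD = Vd × ΔC / F = 46.56 × 21.00 / 0.22 = 4444 mg

4440 mg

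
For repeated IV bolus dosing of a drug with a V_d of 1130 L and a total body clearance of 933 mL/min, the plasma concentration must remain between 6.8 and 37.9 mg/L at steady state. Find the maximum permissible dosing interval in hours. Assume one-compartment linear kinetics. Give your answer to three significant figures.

CL = 933 mL/min × 60/1000 = 55.98 L/h
k = CL / Vd = 55.98 / 1130 = 0.04954 h⁻¹
Between IV bolus doses, concentration decays as C = C₀·e^(−kτ), so C_peak/C_trough = e^(kτ).
τ_max = ln(C_peak/C_trough) / k = ln(37.9/6.8) / 0.04954 = 1.718 / 0.04954 = 34.68 h

34.7 h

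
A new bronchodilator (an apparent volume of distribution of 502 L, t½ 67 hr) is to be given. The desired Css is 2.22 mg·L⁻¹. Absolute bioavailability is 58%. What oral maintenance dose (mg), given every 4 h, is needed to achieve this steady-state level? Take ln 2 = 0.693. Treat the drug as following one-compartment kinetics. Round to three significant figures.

79.5 mg

k = 0.693/67 = 0.01034 h⁻¹, so CL = k·Vd = 0.01034 × 502.0 = 5.191 L/h
D = CL × Css × τ / F = 5.191 × 2.22 × 4 / 0.58 = 79.48 mg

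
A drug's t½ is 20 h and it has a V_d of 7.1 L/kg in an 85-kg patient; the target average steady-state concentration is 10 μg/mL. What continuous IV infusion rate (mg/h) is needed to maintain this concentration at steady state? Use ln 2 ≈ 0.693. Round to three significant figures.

Total Vd = 7.1 × 85 = 603.5 L
CL = ln 2 · Vd / t½ = 0.693 × 603.5 / 20 = 20.91 L/h
Infusion rate = CL × Css = 20.91 × 10 = 209.1 mg/h

209 mg/h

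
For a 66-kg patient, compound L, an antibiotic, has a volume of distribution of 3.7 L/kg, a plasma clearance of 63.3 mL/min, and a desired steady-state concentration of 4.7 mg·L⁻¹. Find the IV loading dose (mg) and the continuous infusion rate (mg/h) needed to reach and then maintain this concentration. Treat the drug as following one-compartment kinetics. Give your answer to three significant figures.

Total Vd = 3.7 × 66 = 244.2 L
Loading: fill Vd to C_target → 244.2 L × 4.7 mg/L = 1148 mg
CL = 63.3 mL/min × 60/1000 = 3.798 L/h
Maintenance infusion rate = CL × Css = 3.798 × 4.7 = 17.85 mg/h

(a) 1150 mg; (b) 17.9 mg/h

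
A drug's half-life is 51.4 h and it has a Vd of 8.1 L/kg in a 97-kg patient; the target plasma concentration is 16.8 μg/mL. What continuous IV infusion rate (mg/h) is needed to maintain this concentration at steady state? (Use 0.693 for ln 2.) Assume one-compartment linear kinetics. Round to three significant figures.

178 mg/h

Vd = 8.1 L/kg × 97 kg = 785.7 L
CL = 0.693 × Vd / t½ = 0.693 × 785.7 / 51.4 = 10.59 L/h
Infusion rate = CL × Css = 10.59 × 16.8 = 177.9 mg/h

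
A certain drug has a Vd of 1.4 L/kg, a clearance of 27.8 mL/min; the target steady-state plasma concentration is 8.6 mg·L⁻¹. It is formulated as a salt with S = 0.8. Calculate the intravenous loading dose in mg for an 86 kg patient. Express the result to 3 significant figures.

Vd = 1.4 L/kg × 86 kg = 120.4 L
LD = Vd × C / S = 120.4 × 8.600 / 0.8 = 1294 mg

1290 mg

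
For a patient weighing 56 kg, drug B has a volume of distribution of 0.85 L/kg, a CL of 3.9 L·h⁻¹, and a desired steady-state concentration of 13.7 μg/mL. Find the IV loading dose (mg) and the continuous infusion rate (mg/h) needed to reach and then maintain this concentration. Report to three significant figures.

Total Vd = 0.85 × 56 = 47.60 L
Loading: fill Vd to C_target → 47.60 L × 13.7 mg/L = 652.1 mg
Maintenance: replace elimination → rate = CL × Css = 3.900 × 13.7 = 53.43 mg/h

(a) 652 mg; (b) 53.4 mg/h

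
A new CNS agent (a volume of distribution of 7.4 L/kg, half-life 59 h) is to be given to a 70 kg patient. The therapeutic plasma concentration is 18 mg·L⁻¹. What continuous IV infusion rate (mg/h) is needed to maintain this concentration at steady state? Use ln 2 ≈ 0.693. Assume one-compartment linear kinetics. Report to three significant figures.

Vd(total) = 70 kg × 7.4 L/kg = 518.0 L
k = 0.693/59 = 0.01175 h⁻¹, so CL = k·Vd = 0.01175 × 518.0 = 6.087 L/h
Infusion rate = CL × Css = 6.087 × 18 = 109.6 mg/h

110 mg/h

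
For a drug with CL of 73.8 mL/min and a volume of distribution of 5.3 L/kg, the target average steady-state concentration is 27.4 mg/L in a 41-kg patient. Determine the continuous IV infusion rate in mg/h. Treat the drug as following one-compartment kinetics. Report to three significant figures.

Convert clearance: 73.8 mL/min × 60 min/h ÷ 1000 mL/L = 4.428 L/h
Rate = CL × Css = 4.428 × 27.4 = 121.3 mg/h

121 mg/h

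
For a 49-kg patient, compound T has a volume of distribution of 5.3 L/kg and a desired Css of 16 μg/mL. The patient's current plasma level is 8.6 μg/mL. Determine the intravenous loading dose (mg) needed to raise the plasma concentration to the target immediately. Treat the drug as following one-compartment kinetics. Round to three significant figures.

1920 mg

Total Vd = 5.3 × 49 = 259.7 L
Concentration deficit ΔC = 16 − 8.6 = 7.400 mg/L
LD = Vd × ΔC = 259.7 × 7.400 = 1922 mg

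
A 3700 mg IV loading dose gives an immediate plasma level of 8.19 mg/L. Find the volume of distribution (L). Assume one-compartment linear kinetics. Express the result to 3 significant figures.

452 L

Immediately after an IV bolus, C₀ = Dose / Vd, so Vd = Dose / C₀.
Vd = 3700 / 8.19 = 451.8 L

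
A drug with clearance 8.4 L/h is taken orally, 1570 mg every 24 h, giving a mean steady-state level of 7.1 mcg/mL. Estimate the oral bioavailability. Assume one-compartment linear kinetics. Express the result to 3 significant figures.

F·D/τ = CL·Css at steady state → F = CL·Css·τ / D.
F = 8.4 × 7.1 × 24 / 1570 = 0.912

0.912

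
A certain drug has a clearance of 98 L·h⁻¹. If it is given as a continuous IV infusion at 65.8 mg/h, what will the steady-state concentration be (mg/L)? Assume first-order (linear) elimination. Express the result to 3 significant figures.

Css = rate / CL = 65.8 / 98.00 = 0.6714 mg/L

0.671 mg/L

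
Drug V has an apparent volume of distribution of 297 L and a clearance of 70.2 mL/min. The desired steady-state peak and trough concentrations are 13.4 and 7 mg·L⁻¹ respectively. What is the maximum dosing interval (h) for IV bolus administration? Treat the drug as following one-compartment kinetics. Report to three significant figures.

45.8 h

CL = 70.2 mL/min × 60/1000 = 4.212 L/h
k = CL / Vd = 4.212 / 297.0 = 0.01418 h⁻¹
Between IV bolus doses, concentration decays as C = C₀·e^(−kτ), so C_peak/C_trough = e^(kτ).
τ_max = ln(C_peak/C_trough) / k = ln(13.4/7) / 0.01418 = 0.6493 / 0.01418 = 45.79 h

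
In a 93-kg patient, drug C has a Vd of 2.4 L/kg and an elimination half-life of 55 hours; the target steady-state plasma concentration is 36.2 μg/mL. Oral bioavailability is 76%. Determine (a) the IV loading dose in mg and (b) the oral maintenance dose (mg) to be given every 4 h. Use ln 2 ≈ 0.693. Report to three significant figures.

Vd(total) = 93 kg × 2.4 L/kg = 223.2 L
LD = Vd × C = 223.2 × 36.2 = 8080 mg
CL = 0.693 × Vd / t½ = 0.693 × 223.2 / 55 = 2.812 L/h
D = CL × Css × τ / F = 2.812 × 36.2 × 4 / 0.76 = 535.8 mg

(a) 8080 mg; (b) 536 mg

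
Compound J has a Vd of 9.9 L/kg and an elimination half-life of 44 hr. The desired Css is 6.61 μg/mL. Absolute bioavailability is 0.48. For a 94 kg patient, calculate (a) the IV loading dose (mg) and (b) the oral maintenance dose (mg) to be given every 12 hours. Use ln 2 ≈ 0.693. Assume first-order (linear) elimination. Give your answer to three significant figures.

Vd = 9.9 L/kg × 94 kg = 930.6 L
LD = Vd × C = 930.6 × 6.61 = 6151 mg
CL = 0.693 × Vd / t½ = 0.693 × 930.6 / 44 = 14.66 L/h
D = CL × Css × τ / F = 14.66 × 6.61 × 12 / 0.48 = 2423 mg

(a) 6150 mg; (b) 2420 mg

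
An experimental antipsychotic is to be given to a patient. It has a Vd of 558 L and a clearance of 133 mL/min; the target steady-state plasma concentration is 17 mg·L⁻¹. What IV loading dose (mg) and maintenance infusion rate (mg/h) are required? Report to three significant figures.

Loading: fill Vd to C_target → 558.0 L × 17 mg/L = 9486 mg
Convert clearance: 133 mL/min × 60 min/h ÷ 1000 mL/L = 7.980 L/h
Infusion rate = 7.980 L/h × 17 mg/L = 135.7 mg/h

(a) 9490 mg; (b) 136 mg/h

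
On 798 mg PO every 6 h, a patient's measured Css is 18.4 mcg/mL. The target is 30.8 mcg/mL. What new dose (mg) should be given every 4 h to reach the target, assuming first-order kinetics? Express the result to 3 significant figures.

For first-order elimination, Css ∝ F·D/(CL·τ); F and CL are unchanged, so Css ∝ D/τ.
D₂ = D₁ × (Css,target / Css,current) × (τ₂/τ₁) = 798 × (30.8/18.4) × (4/6) = 890.5 mg

891 mg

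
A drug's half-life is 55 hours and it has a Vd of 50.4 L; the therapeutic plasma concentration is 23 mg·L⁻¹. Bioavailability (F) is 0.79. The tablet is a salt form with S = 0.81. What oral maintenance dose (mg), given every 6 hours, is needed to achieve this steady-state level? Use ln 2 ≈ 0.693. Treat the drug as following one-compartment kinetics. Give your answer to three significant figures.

137 mg

k = 0.693/55 = 0.01260 h⁻¹, so CL = k·Vd = 0.01260 × 50.40 = 0.6350 L/h
D = CL × Css × τ / F / S = 0.6350 × 23 × 6 / 0.79 / 0.81 = 136.9 mg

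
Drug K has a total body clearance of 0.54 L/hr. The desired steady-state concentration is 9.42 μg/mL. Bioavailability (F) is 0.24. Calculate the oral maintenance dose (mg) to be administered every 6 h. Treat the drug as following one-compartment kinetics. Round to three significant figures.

127 mg

D = CL × Css × τ / F = 0.5400 × 9.42 × 6 / 0.24 = 127.2 mg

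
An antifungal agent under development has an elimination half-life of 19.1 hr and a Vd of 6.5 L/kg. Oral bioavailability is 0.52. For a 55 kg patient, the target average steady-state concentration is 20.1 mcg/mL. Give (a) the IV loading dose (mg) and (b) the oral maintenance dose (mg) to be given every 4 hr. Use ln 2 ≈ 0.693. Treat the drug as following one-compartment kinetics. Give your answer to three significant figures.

Vd(total) = 55 kg × 6.5 L/kg = 357.5 L
LD = Vd × C = 357.5 × 20.1 = 7186 mg
CL = 0.693 × Vd / t½ = 0.693 × 357.5 / 19.1 = 12.97 L/h
D = CL × Css × τ / F = 12.97 × 20.1 × 4 / 0.52 = 2005 mg

(a) 7190 mg; (b) 2010 mg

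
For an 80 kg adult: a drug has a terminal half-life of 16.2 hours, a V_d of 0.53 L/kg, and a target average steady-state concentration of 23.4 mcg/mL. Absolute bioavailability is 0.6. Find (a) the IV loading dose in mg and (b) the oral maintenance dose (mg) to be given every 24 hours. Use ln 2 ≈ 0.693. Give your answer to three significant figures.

(a) 992 mg; (b) 1700 mg

Vd(total) = 80 kg × 0.53 L/kg = 42.40 L
LD = Vd × C = 42.40 × 23.4 = 992.2 mg
CL = 0.693 × Vd / t½ = 0.693 × 42.40 / 16.2 = 1.814 L/h
D = CL × Css × τ / F = 1.814 × 23.4 × 24 / 0.6 = 1698 mg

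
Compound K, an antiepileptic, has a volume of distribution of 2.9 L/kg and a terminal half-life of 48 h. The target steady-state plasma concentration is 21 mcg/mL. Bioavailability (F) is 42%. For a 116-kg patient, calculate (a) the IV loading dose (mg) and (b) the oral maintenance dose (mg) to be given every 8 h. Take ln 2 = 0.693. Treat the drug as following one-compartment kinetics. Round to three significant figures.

(a) 7060 mg; (b) 1940 mg

Total Vd = 2.9 × 116 = 336.4 L
LD = Vd × C = 336.4 × 21 = 7064 mg
CL = 0.693 × Vd / t½ = 0.693 × 336.4 / 48 = 4.857 L/h
D = CL × Css × τ / F = 4.857 × 21 × 8 / 0.42 = 1943 mg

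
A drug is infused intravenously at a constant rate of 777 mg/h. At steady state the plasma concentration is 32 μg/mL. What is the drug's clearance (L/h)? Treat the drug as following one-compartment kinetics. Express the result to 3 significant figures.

At steady state, infusion rate = CL × Css, so CL = rate / Css.
CL = 777 / 32 = 24.28 L/h

24.3 L/h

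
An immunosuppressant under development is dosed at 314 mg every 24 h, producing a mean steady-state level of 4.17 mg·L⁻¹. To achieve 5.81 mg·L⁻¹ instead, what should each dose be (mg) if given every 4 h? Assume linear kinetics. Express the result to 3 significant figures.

72.9 mg

For first-order elimination, Css ∝ F·D/(CL·τ); F and CL are unchanged, so Css ∝ D/τ.
D₂ = D₁ × (Css,target / Css,current) × (τ₂/τ₁) = 314 × (5.81/4.17) × (4/24) = 72.92 mg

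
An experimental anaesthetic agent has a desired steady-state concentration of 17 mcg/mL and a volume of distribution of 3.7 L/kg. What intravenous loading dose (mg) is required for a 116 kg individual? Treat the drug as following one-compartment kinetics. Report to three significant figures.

Total Vd = 3.7 × 116 = 429.2 L
LD = Vd × C = 429.2 × 17.00 = 7296 mg

7300 mg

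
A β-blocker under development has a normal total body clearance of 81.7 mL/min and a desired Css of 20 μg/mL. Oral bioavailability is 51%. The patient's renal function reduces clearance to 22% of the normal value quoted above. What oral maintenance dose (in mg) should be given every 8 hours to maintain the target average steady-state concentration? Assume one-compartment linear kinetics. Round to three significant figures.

338 mg

CL = 81.7 mL/min = 81.7 × 0.06 = 4.902 L/h
Patient clearance = 0.22 × 4.902 = 1.078 L/h
D = CL × Css × τ / F = 1.078 × 20 × 8 / 0.51 = 338.2 mg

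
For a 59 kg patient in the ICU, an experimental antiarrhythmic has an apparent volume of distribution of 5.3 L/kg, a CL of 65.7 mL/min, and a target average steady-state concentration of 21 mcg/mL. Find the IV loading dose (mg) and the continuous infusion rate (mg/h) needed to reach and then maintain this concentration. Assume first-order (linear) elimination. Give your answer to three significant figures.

Vd(total) = 59 kg × 5.3 L/kg = 312.7 L
Loading: fill Vd to C_target → 312.7 L × 21 mg/L = 6567 mg
Convert clearance: 65.7 mL/min × 60 min/h ÷ 1000 mL/L = 3.942 L/h
Maintenance infusion rate = CL × Css = 3.942 × 21 = 82.78 mg/h

(a) 6570 mg; (b) 82.8 mg/h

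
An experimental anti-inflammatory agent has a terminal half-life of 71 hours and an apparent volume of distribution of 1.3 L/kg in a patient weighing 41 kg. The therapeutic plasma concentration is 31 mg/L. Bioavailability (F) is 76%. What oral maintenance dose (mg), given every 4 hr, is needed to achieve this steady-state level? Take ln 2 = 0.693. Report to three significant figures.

Vd(total) = 41 kg × 1.3 L/kg = 53.30 L
CL = ln 2 · Vd / t½ = 0.693 × 53.30 / 71 = 0.5202 L/h
D = CL × Css × τ / F = 0.5202 × 31 × 4 / 0.76 = 84.87 mg

84.9 mg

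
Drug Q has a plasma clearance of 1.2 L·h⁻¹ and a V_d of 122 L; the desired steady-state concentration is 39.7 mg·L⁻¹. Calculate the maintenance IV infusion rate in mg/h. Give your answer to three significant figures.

47.6 mg/h

Vd does not affect the maintenance rate; only clearance governs steady-state input.
R₀ = 1.200 × 39.7 = 47.64 mg/h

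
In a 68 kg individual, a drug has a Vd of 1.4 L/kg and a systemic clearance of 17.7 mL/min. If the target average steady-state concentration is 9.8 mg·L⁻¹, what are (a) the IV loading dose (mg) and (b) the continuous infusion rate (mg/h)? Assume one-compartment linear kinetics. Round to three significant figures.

(a) 933 mg; (b) 10.4 mg/h

Total Vd = 1.4 × 68 = 95.20 L
LD = Vd · C_target = 95.20 × 9.8 = 933.0 mg
CL = 17.7 mL/min = 17.7 × 0.06 = 1.062 L/h
Maintenance: replace elimination → rate = CL × Css = 1.062 × 9.8 = 10.41 mg/h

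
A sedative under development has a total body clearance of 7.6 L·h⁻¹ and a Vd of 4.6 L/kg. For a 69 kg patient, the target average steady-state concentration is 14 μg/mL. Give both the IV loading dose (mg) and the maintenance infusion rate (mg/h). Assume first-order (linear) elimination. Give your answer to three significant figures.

Vd = 4.6 L/kg × 69 kg = 317.4 L
Loading: fill Vd to C_target → 317.4 L × 14 mg/L = 4444 mg
Maintenance: replace elimination → rate = CL × Css = 7.600 × 14 = 106.4 mg/h

(a) 4440 mg; (b) 106 mg/h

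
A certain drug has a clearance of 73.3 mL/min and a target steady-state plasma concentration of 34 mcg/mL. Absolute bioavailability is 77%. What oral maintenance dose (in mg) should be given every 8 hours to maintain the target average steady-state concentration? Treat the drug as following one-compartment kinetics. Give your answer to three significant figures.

1550 mg

CL = 73.3 mL/min × 60/1000 = 4.398 L/h
D = CL × Css × τ / F = 4.398 × 34 × 8 / 0.77 = 1554 mg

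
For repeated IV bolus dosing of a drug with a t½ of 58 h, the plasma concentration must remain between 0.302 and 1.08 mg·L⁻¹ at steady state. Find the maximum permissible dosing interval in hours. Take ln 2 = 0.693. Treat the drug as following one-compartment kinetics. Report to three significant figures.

107 h

k = 0.693 / t½ = 0.693 / 58 = 0.01195 h⁻¹
Between IV bolus doses, concentration decays as C = C₀·e^(−kτ), so C_peak/C_trough = e^(kτ).
τ_max = ln(C_peak/C_trough) / k = ln(1.08/0.302) / 0.01195 = 1.274 / 0.01195 = 106.6 h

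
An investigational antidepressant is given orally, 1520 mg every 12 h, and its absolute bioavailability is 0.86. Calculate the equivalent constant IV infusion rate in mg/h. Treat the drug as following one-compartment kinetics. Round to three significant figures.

109 mg/h

Equivalent systemic input: infusion rate = F·D/τ.
Rate = 0.86 × 1520 / 12 = 108.9 mg/h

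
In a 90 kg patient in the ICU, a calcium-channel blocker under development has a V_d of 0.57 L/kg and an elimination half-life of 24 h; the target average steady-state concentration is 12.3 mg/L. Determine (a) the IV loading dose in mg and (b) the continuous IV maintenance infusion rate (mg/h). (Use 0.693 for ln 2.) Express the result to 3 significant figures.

Total Vd = 0.57 × 90 = 51.30 L
LD = Vd × C = 51.30 × 12.3 = 631.0 mg
CL = 0.693 × Vd / t½ = 0.693 × 51.30 / 24 = 1.481 L/h
Infusion rate = CL × Css = 1.481 × 12.3 = 18.22 mg/h

(a) 631 mg; (b) 18.2 mg/h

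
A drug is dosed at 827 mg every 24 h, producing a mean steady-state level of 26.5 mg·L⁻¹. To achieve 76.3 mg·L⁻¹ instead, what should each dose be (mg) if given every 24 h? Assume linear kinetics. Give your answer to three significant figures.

For first-order elimination, Css ∝ F·D/(CL·τ); F and CL are unchanged, so Css ∝ D/τ.
D₂ = D₁ × (Css,target / Css,current) = 827 × 76.3/26.5 = 2381 mg

2380 mg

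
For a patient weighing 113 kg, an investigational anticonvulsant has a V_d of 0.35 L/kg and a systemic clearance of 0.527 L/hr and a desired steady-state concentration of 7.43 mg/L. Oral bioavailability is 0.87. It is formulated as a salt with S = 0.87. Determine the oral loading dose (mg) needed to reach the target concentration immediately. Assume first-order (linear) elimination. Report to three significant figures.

388 mg

Total Vd = 0.35 × 113 = 39.55 L
The loading dose fills Vd to the target concentration.
LD = Vd × C / F / S = 39.55 × 7.430 / 0.87 / 0.87 = 388.2 mg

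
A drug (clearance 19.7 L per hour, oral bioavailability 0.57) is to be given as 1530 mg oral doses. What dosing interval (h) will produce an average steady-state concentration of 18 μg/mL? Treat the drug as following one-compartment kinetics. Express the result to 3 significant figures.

2.46 h

F·D/τ = CL·Css → τ = F·D / (CL·Css).
τ = 0.57 × 1530 / (19.7 × 18) = 2.459 h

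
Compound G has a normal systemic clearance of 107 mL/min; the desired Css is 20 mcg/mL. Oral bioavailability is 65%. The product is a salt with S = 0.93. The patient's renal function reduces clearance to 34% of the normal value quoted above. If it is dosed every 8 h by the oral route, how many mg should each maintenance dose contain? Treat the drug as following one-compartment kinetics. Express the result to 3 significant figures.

578 mg

CL = 107 mL/min = 107 × 0.06 = 6.420 L/h
Patient clearance = 0.34 × 6.420 = 2.183 L/h
D = CL × Css × τ / F / S = 2.183 × 20 × 8 / 0.65 / 0.93 = 577.8 mg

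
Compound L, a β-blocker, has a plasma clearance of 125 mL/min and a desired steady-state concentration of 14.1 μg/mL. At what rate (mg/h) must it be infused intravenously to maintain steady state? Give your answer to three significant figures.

106 mg/h

CL = 125 mL/min = 125 × 0.06 = 7.500 L/h
At steady state, infusion rate equals elimination rate: rate in = CL × Css.
Infusion rate = CL · Css = 7.500 L/h × 14.1 mg/L = 105.8 mg/h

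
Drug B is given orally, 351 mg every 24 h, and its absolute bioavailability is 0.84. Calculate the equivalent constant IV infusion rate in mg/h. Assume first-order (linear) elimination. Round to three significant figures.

Equivalent systemic input: infusion rate = F·D/τ.
Rate = 0.84 × 351 / 24 = 12.29 mg/h

12.3 mg/h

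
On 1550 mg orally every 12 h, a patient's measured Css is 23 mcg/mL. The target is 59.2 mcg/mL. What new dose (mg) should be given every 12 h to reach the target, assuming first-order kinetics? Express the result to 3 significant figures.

3990 mg

For first-order elimination, Css ∝ F·D/(CL·τ); F and CL are unchanged, so Css ∝ D/τ.
D₂ = D₁ × (Css,target / Css,current) = 1550 × 59.2/23 = 3990 mg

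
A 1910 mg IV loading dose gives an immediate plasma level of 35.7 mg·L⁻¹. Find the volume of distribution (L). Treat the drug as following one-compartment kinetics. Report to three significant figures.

Immediately after an IV bolus, C₀ = Dose / Vd, so Vd = Dose / C₀.
Vd = 1910 / 35.7 = 53.50 L

53.5 L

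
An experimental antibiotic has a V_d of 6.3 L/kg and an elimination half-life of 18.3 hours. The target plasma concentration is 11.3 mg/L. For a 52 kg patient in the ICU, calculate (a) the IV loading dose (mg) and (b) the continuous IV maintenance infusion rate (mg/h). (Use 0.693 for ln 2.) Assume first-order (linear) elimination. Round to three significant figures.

Total Vd = 6.3 × 52 = 327.6 L
LD = Vd × C = 327.6 × 11.3 = 3702 mg
CL = 0.693 × Vd / t½ = 0.693 × 327.6 / 18.3 = 12.41 L/h
Infusion rate = CL × Css = 12.41 × 11.3 = 140.2 mg/h

(a) 3700 mg; (b) 140 mg/h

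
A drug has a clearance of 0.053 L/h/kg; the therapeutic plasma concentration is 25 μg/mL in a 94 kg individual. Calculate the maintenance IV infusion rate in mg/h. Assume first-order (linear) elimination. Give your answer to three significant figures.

125 mg/h

CL = 0.053 L/h/kg × 94 kg = 4.982 L/h
At steady state, infusion rate equals elimination rate: rate in = CL × Css.
Infusion rate = CL · Css = 4.982 L/h × 25 mg/L = 124.6 mg/h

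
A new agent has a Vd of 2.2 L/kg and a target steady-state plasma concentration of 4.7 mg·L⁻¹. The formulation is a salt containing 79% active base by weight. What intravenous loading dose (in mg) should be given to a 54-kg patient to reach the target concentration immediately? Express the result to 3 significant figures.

707 mg

Total Vd = 2.2 × 54 = 118.8 L
The loading dose fills Vd to the target concentration.
LD = Vd × C / S = 118.8 × 4.700 / 0.79 = 706.8 mg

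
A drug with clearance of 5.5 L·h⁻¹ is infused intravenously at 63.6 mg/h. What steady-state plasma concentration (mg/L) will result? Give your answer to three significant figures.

Css = rate / CL = 63.6 / 5.500 = 11.56 mg/L

11.6 mg/L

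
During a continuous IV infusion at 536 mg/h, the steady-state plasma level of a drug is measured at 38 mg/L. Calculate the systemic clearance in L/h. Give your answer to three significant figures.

At steady state, infusion rate = CL × Css, so CL = rate / Css.
CL = 536 / 38 = 14.11 L/h

14.1 L/h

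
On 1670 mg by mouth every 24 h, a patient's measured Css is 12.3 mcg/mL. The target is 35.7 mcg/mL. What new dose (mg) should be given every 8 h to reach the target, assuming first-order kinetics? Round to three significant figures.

For first-order elimination, Css ∝ F·D/(CL·τ); F and CL are unchanged, so Css ∝ D/τ.
D₂ = D₁ × (Css,target / Css,current) × (τ₂/τ₁) = 1670 × (35.7/12.3) × (8/24) = 1616 mg

1620 mg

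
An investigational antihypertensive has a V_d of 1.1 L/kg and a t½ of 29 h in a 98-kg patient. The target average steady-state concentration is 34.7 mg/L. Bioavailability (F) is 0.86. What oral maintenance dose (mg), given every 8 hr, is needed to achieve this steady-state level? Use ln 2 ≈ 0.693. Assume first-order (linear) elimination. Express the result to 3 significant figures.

Vd(total) = 98 kg × 1.1 L/kg = 107.8 L
CL = ln 2 · Vd / t½ = 0.693 × 107.8 / 29 = 2.576 L/h
D = CL × Css × τ / F = 2.576 × 34.7 × 8 / 0.86 = 831.5 mg

832 mg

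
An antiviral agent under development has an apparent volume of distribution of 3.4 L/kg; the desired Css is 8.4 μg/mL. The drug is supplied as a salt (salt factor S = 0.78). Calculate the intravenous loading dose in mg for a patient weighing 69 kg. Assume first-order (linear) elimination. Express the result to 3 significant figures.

2530 mg

Vd(total) = 69 kg × 3.4 L/kg = 234.6 L
LD = Vd × C / S = 234.6 × 8.400 / 0.78 = 2526 mg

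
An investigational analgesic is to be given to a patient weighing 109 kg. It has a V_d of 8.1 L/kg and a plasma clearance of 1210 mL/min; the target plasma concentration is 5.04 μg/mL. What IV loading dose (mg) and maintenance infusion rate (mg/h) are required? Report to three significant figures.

(a) 4450 mg; (b) 366 mg/h

Vd(total) = 109 kg × 8.1 L/kg = 882.9 L
LD = Vd · C_target = 882.9 × 5.04 = 4450 mg
CL = 1210 mL/min = 1210 × 0.06 = 72.60 L/h
Maintenance: replace elimination → rate = CL × Css = 72.60 × 5.04 = 365.9 mg/h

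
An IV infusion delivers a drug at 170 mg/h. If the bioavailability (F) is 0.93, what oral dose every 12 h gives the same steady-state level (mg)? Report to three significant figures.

To maintain the same Css, the systemic dosing rate must be unchanged: F·D/τ = infusion rate.
D = rate × τ / F = 170 × 12 / 0.93 = 2194 mg

2190 mg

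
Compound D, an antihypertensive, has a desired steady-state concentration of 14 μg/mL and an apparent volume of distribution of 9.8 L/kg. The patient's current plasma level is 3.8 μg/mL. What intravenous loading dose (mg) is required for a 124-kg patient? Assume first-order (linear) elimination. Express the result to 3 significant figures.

Vd(total) = 124 kg × 9.8 L/kg = 1215 L
Concentration deficit ΔC = 14 − 3.8 = 10.20 mg/L
LD = Vd × ΔC = 1215 × 10.20 = 12390 mg

12400 mg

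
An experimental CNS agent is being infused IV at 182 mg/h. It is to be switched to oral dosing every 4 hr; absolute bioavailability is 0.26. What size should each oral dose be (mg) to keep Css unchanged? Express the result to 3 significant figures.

To maintain the same Css, the systemic dosing rate must be unchanged: F·D/τ = infusion rate.
D = rate × τ / F = 182 × 4 / 0.26 = 2800 mg

2800 mg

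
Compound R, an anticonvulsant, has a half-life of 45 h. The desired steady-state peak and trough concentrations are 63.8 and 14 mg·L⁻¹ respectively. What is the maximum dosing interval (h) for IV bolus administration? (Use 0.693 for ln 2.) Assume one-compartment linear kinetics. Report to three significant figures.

98.5 h

k = 0.693 / t½ = 0.693 / 45 = 0.01540 h⁻¹
Between IV bolus doses, concentration decays as C = C₀·e^(−kτ), so C_peak/C_trough = e^(kτ).
τ_max = ln(C_peak/C_trough) / k = ln(63.8/14) / 0.01540 = 1.517 / 0.01540 = 98.51 h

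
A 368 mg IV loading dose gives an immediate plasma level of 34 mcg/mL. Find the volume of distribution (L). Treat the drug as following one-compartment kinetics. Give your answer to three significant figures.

Immediately after an IV bolus, C₀ = Dose / Vd, so Vd = Dose / C₀.
Vd = 368 / 34 = 10.82 L

10.8 L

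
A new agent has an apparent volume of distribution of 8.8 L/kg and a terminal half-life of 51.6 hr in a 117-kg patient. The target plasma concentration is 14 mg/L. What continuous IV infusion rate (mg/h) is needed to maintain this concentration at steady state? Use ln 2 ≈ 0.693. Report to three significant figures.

Vd(total) = 117 kg × 8.8 L/kg = 1030 L
CL = ln 2 · Vd / t½ = 0.693 × 1030 / 51.6 = 13.83 L/h
Infusion rate = CL × Css = 13.83 × 14 = 193.6 mg/h

194 mg/h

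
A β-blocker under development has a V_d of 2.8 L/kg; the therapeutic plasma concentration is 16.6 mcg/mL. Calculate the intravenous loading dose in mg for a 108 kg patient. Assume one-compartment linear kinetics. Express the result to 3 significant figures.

Vd(total) = 108 kg × 2.8 L/kg = 302.4 L
The loading dose fills Vd to the target concentration.
LD = Vd × C = 302.4 × 16.60 = 5020 mg

5020 mg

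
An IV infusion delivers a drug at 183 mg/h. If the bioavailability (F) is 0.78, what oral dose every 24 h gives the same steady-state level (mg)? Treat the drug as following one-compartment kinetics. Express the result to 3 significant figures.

5630 mg

To maintain the same Css, the systemic dosing rate must be unchanged: F·D/τ = infusion rate.
D = rate × τ / F = 183 × 24 / 0.78 = 5631 mg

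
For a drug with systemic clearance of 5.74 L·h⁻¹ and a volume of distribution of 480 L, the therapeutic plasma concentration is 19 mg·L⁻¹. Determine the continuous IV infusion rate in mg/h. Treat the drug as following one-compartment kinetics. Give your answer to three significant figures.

Vd does not affect the maintenance rate; only clearance governs steady-state input.
R₀ = 5.740 × 19 = 109.1 mg/h

109 mg/h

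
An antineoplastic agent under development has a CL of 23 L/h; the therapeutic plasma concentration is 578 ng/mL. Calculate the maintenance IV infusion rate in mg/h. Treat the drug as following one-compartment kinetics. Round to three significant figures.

13.3 mg/h

C = 578 ng/mL = 0.5780 mg/L
At steady state, infusion rate equals elimination rate: rate in = CL × Css.
R₀ = 23.00 × 0.578 = 13.29 mg/h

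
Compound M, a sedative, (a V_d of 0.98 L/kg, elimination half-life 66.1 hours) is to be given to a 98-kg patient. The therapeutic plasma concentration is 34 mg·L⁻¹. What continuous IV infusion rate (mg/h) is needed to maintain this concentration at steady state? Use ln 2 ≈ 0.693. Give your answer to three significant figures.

34.2 mg/h

Vd(total) = 98 kg × 0.98 L/kg = 96.04 L
CL = ln 2 · Vd / t½ = 0.693 × 96.04 / 66.1 = 1.007 L/h
Infusion rate = CL × Css = 1.007 × 34 = 34.24 mg/h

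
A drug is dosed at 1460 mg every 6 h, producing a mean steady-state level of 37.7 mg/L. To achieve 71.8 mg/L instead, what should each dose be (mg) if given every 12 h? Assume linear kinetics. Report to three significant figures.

For first-order elimination, Css ∝ F·D/(CL·τ); F and CL are unchanged, so Css ∝ D/τ.
D₂ = D₁ × (Css,target / Css,current) × (τ₂/τ₁) = 1460 × (71.8/37.7) × (12/6) = 5561 mg

5560 mg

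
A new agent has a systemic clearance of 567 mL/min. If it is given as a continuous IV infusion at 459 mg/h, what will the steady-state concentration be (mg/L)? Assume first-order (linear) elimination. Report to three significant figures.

CL = 567 mL/min × 60/1000 = 34.02 L/h
Css = rate / CL = 459 / 34.02 = 13.49 mg/L

13.5 mg/L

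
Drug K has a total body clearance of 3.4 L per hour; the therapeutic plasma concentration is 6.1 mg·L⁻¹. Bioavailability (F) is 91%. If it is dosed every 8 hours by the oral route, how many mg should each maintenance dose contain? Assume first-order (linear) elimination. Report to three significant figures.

182 mg

At steady state, dose per interval replaces the amount cleared in that interval: F·D/τ = CL·Css.
D = CL × Css × τ / F = 3.400 × 6.1 × 8 / 0.91 = 182.3 mg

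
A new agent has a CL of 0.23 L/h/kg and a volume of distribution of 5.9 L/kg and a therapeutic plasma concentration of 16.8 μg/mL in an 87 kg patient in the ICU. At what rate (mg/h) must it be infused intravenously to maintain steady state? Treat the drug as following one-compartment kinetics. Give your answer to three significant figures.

CL = 0.23 L/h/kg × 87 kg = 20.01 L/h
Rate = CL × Css = 20.01 × 16.8 = 336.2 mg/h

336 mg/h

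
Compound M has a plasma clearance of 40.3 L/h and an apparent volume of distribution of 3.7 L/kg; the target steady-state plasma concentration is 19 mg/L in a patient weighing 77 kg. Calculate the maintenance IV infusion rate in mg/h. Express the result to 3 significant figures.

766 mg/h

At steady state, infusion rate equals elimination rate: rate in = CL × Css.
Infusion rate = CL · Css = 40.30 L/h × 19 mg/L = 765.7 mg/h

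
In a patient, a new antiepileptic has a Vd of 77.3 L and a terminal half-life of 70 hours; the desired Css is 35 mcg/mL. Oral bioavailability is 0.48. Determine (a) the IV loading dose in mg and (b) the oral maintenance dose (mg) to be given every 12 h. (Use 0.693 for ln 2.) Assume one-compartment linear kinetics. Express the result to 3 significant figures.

(a) 2710 mg; (b) 670 mg

LD = Vd × C = 77.30 × 35 = 2706 mg
CL = 0.693 × Vd / t½ = 0.693 × 77.30 / 70 = 0.7653 L/h
D = CL × Css × τ / F = 0.7653 × 35 × 12 / 0.48 = 669.6 mg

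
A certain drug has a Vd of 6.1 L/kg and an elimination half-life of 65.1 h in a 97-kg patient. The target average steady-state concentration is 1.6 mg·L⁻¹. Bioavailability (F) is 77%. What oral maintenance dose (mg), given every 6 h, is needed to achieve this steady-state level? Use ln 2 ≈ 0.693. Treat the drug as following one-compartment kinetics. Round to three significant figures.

Vd = 6.1 L/kg × 97 kg = 591.7 L
CL = 0.693 × Vd / t½ = 0.693 × 591.7 / 65.1 = 6.299 L/h
D = CL × Css × τ / F = 6.299 × 1.6 × 6 / 0.77 = 78.53 mg

78.5 mg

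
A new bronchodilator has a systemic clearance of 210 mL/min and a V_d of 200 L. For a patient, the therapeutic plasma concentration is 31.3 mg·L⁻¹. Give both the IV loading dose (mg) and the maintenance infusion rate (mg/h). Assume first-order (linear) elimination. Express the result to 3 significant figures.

LD = Vd · C_target = 200.0 × 31.3 = 6260 mg
Convert clearance: 210 mL/min × 60 min/h ÷ 1000 mL/L = 12.60 L/h
Infusion rate = 12.60 L/h × 31.3 mg/L = 394.4 mg/h

(a) 6260 mg; (b) 394 mg/h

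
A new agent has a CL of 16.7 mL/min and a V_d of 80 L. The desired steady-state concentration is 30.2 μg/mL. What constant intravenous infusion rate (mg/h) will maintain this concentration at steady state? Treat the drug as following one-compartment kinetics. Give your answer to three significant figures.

30.3 mg/h

CL = 16.7 mL/min × 60/1000 = 1.002 L/h
R₀ = 1.002 × 30.2 = 30.26 mg/h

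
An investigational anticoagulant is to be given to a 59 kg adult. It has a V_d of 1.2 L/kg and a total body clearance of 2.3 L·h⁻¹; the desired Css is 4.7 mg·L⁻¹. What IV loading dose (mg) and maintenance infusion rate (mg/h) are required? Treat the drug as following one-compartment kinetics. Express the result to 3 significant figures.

(a) 333 mg; (b) 10.8 mg/h

Vd(total) = 59 kg × 1.2 L/kg = 70.80 L
Loading: fill Vd to C_target → 70.80 L × 4.7 mg/L = 332.8 mg
Maintenance: replace elimination → rate = CL × Css = 2.300 × 4.7 = 10.81 mg/h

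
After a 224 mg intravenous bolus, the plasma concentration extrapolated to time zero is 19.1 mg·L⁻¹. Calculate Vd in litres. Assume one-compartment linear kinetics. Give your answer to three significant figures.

Immediately after an IV bolus, C₀ = Dose / Vd, so Vd = Dose / C₀.
Vd = 224 / 19.1 = 11.73 L

11.7 L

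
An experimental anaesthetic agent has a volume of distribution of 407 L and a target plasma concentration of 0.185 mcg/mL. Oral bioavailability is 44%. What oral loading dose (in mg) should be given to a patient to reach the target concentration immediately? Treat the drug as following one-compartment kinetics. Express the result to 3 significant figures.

171 mg

LD = Vd × C / F = 407.0 × 0.1850 / 0.44 = 171.1 mg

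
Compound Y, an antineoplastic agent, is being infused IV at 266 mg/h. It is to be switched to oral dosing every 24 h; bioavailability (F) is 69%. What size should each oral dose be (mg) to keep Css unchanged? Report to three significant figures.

To maintain the same Css, the systemic dosing rate must be unchanged: F·D/τ = infusion rate.
D = rate × τ / F = 266 × 24 / 0.69 = 9252 mg

9250 mg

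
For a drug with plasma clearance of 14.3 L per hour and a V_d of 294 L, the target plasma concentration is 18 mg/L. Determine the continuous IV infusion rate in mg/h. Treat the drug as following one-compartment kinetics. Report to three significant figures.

257 mg/h

Vd does not affect the maintenance rate; only clearance governs steady-state input.
Infusion rate = CL · Css = 14.30 L/h × 18 mg/L = 257.4 mg/h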